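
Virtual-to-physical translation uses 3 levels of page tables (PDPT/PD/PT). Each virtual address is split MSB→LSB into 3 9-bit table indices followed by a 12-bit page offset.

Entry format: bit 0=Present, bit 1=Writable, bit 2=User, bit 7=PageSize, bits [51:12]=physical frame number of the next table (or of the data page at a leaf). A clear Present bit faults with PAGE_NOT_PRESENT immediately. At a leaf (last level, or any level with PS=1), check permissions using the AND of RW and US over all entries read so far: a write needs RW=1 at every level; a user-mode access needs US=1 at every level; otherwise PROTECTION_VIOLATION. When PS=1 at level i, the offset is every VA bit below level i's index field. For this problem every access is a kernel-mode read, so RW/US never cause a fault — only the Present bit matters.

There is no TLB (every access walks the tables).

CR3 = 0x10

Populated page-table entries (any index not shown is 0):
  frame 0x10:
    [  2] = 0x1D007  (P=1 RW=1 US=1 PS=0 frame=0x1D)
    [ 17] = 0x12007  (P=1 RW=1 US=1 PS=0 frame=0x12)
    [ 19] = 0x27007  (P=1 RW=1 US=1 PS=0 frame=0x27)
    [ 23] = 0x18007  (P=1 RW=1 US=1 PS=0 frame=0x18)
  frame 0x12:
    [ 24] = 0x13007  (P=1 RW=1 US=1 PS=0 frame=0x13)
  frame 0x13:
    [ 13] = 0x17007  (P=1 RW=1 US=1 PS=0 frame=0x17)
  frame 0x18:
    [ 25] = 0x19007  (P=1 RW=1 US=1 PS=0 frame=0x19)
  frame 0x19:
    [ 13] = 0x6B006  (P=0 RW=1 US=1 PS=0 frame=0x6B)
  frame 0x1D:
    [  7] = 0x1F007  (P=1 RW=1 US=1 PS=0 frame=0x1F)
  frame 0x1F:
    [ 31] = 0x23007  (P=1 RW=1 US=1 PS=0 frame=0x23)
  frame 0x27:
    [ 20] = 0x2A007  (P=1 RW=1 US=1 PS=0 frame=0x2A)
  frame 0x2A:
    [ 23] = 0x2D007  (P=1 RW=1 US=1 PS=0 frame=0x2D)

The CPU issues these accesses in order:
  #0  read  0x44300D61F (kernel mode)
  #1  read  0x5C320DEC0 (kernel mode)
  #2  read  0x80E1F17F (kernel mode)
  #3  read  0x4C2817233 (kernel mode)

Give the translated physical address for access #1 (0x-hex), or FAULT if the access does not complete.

Trace:
#0 VA=0x44300D61F (r,kernel):
  L0: frame=0x10 idx=17 entry=0x12007 [P=1 RW=1 US=1 PS=0]
  L1: frame=0x12 idx=24 entry=0x13007 [P=1 RW=1 US=1 PS=0]
  L2: frame=0x13 idx=13 entry=0x17007 [P=1 RW=1 US=1 PS=0]
  ✓ 0x1761F  — 3 lookups
#1 VA=0x5C320DEC0 (r,kernel):
  L0: frame=0x10 idx=23 entry=0x18007 [P=1 RW=1 US=1 PS=0]
  L1: frame=0x18 idx=25 entry=0x19007 [P=1 RW=1 US=1 PS=0]
  L2: frame=0x19 idx=13 entry=0x6B006 [P=0 RW=1 US=1 PS=0]
  ⇒ fault: PAGE_NOT_PRESENT  — 3 lookups
#2 VA=0x80E1F17F (r,kernel):
  L0: frame=0x10 idx=2 entry=0x1D007 [P=1 RW=1 US=1 PS=0]
  L1: frame=0x1D idx=7 entry=0x1F007 [P=1 RW=1 US=1 PS=0]
  L2: frame=0x1F idx=31 entry=0x23007 [P=1 RW=1 US=1 PS=0]
  ✓ 0x2317F  — 3 lookups
#3 VA=0x4C2817233 (r,kernel):
  L0: frame=0x10 idx=19 entry=0x27007 [P=1 RW=1 US=1 PS=0]
  L1: frame=0x27 idx=20 entry=0x2A007 [P=1 RW=1 US=1 PS=0]
  L2: frame=0x2A idx=23 entry=0x2D007 [P=1 RW=1 US=1 PS=0]
  ✓ 0x2D233  — 3 lookups

Access #1 PA: FAULT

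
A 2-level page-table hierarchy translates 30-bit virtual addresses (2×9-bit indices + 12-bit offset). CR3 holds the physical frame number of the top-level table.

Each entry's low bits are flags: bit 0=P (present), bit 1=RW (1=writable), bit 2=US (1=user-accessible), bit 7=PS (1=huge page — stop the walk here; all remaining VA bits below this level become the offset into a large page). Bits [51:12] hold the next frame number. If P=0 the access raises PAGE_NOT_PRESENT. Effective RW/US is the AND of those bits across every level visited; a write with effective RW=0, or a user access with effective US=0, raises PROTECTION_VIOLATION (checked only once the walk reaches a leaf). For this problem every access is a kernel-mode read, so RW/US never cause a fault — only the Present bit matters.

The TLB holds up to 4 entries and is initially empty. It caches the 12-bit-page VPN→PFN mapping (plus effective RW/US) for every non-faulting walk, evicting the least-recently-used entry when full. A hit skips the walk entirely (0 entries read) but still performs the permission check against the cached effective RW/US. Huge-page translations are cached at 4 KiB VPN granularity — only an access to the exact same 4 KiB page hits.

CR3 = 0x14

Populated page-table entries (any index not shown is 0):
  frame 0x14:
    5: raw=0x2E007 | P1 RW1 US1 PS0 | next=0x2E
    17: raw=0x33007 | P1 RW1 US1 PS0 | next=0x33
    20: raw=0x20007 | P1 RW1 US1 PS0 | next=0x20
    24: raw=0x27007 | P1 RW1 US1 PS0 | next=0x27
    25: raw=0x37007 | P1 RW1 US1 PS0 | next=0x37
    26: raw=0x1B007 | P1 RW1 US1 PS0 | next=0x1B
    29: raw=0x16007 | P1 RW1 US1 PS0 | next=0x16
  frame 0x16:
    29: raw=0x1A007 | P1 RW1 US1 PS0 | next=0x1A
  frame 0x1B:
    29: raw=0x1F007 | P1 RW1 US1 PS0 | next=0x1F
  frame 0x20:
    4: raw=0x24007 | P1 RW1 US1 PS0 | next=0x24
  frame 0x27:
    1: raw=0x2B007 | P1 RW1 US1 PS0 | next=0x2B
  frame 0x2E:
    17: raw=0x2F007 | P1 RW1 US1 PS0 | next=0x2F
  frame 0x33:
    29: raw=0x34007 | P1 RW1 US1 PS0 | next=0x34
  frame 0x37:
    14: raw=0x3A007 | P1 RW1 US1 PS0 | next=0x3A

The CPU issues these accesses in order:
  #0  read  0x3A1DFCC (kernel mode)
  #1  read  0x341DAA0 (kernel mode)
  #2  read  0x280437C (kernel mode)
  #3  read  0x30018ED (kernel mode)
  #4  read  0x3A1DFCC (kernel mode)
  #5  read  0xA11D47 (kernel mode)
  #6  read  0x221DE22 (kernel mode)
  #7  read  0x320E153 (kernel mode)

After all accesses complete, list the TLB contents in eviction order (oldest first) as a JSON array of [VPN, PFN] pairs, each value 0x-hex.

Per-access translation:
#0 VA=0x3A1DFCC (r,kernel):
  L0 @0x14[29] → 0x16007  P=1,RW=1,US=1,PS=0
  L1 @0x16[29] → 0x1A007  P=1,RW=1,US=1,PS=0
  → PA=0x1AFCC  (2 entries read)
#1 VA=0x341DAA0 (r,kernel):
  L0 @0x14[26] → 0x1B007  P=1,RW=1,US=1,PS=0
  L1 @0x1B[29] → 0x1F007  P=1,RW=1,US=1,PS=0
  → PA=0x1FAA0  (2 entries read)
#2 VA=0x280437C (r,kernel):
  L0 @0x14[20] → 0x20007  P=1,RW=1,US=1,PS=0
  L1 @0x20[4] → 0x24007  P=1,RW=1,US=1,PS=0
  → PA=0x2437C  (2 entries read)
#3 VA=0x30018ED (r,kernel):
  L0 @0x14[24] → 0x27007  P=1,RW=1,US=1,PS=0
  L1 @0x27[1] → 0x2B007  P=1,RW=1,US=1,PS=0
  → PA=0x2B8ED  (2 entries read)
#4 VA=0x3A1DFCC (r,kernel):
  TLB hit vpn=0x3A1D → PA=0x1AFCC
#5 VA=0xA11D47 (r,kernel):
  L0 @0x14[5] → 0x2E007  P=1,RW=1,US=1,PS=0
  L1 @0x2E[17] → 0x2F007  P=1,RW=1,US=1,PS=0
  → PA=0x2FD47  (2 entries read)
#6 VA=0x221DE22 (r,kernel):
  L0 @0x14[17] → 0x33007  P=1,RW=1,US=1,PS=0
  L1 @0x33[29] → 0x34007  P=1,RW=1,US=1,PS=0
  → PA=0x34E22  (2 entries read)
#7 VA=0x320E153 (r,kernel):
  L0 @0x14[25] → 0x37007  P=1,RW=1,US=1,PS=0
  L1 @0x37[14] → 0x3A007  P=1,RW=1,US=1,PS=0
  → PA=0x3A153  (2 entries read)

TLB: [["0x3A1D", "0x1A"], ["0xA11", "0x2F"], ["0x221D", "0x34"], ["0x320E", "0x3A"]]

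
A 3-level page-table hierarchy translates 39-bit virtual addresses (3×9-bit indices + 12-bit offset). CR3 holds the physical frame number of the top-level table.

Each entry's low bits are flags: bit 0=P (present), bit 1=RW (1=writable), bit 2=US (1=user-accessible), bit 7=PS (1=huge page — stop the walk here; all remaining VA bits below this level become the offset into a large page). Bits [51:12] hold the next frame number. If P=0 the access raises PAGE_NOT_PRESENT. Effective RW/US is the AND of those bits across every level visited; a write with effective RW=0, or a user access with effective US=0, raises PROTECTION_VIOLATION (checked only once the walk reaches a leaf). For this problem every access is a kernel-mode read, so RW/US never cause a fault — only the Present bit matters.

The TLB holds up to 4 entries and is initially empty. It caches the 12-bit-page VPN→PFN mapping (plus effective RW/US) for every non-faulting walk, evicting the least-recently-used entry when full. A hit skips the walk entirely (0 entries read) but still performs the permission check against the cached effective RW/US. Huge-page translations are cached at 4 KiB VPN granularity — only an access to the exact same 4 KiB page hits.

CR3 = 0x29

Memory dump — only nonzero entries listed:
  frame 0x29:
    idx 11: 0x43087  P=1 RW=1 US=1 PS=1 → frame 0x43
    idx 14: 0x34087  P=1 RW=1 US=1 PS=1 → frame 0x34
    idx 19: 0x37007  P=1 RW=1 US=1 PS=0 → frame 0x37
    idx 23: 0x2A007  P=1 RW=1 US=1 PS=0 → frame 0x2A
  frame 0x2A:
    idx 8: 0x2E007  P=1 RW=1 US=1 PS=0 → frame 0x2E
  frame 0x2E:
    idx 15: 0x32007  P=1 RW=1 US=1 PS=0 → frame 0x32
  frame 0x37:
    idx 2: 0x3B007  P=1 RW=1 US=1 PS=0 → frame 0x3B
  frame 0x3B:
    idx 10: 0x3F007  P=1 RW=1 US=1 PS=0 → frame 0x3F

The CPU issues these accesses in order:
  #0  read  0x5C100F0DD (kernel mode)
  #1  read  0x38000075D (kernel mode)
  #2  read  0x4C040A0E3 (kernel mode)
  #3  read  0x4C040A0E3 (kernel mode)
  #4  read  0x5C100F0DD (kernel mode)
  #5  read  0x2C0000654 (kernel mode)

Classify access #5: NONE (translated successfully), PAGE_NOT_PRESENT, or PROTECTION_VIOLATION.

Per-access translation:
#0 VA=0x5C100F0DD (r,kernel):
  L0: frame=0x29 idx=23 entry=0x2A007 [P=1 RW=1 US=1 PS=0]
  L1: frame=0x2A idx=8 entry=0x2E007 [P=1 RW=1 US=1 PS=0]
  L2: frame=0x2E idx=15 entry=0x32007 [P=1 RW=1 US=1 PS=0]
  → PA=0x320DD  (3 entries read)
#1 VA=0x38000075D (r,kernel):
  L0: frame=0x29 idx=14 entry=0x34087 [P=1 RW=1 US=1 PS=1]
  → PA=0x3475D (huge @L0)  (1 entries read)
#2 VA=0x4C040A0E3 (r,kernel):
  L0: frame=0x29 idx=19 entry=0x37007 [P=1 RW=1 US=1 PS=0]
  L1: frame=0x37 idx=2 entry=0x3B007 [P=1 RW=1 US=1 PS=0]
  L2: frame=0x3B idx=10 entry=0x3F007 [P=1 RW=1 US=1 PS=0]
  → PA=0x3F0E3  (3 entries read)
#3 VA=0x4C040A0E3 (r,kernel):
  TLB hit vpn=0x4C040A → PA=0x3F0E3
#4 VA=0x5C100F0DD (r,kernel):
  TLB hit vpn=0x5C100F → PA=0x320DD
#5 VA=0x2C0000654 (r,kernel):
  L0: frame=0x29 idx=11 entry=0x43087 [P=1 RW=1 US=1 PS=1]
  → PA=0x43654 (huge @L0)  (1 entries read)

Access #5 fault: NONE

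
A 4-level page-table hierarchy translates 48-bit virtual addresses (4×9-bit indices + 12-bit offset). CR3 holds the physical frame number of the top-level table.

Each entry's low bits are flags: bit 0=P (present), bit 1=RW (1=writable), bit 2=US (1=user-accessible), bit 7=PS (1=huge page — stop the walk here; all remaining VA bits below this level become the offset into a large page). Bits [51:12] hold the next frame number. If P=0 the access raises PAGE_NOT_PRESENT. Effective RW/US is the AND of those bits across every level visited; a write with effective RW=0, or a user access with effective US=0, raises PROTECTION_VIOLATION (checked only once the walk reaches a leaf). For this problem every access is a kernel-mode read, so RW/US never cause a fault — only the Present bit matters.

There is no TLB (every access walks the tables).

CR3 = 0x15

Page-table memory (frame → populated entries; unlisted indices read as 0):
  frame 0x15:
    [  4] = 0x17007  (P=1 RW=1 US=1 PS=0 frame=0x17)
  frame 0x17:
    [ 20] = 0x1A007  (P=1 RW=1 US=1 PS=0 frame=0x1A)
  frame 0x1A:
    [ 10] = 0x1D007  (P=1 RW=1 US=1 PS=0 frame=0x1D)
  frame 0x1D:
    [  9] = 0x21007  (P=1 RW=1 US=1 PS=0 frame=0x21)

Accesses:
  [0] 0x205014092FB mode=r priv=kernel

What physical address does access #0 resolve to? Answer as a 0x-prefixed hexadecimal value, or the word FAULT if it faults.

Walk each access:
#0 VA=0x205014092FB (r,kernel):
  L0: frame=0x15 idx=4 entry=0x17007 [P=1 RW=1 US=1 PS=0]
  L1: frame=0x17 idx=20 entry=0x1A007 [P=1 RW=1 US=1 PS=0]
  L2: frame=0x1A idx=10 entry=0x1D007 [P=1 RW=1 US=1 PS=0]
  L3: frame=0x1D idx=9 entry=0x21007 [P=1 RW=1 US=1 PS=0]
  → PA=0x212FB  (4 entries read)

Access #0 PA: 0x212FB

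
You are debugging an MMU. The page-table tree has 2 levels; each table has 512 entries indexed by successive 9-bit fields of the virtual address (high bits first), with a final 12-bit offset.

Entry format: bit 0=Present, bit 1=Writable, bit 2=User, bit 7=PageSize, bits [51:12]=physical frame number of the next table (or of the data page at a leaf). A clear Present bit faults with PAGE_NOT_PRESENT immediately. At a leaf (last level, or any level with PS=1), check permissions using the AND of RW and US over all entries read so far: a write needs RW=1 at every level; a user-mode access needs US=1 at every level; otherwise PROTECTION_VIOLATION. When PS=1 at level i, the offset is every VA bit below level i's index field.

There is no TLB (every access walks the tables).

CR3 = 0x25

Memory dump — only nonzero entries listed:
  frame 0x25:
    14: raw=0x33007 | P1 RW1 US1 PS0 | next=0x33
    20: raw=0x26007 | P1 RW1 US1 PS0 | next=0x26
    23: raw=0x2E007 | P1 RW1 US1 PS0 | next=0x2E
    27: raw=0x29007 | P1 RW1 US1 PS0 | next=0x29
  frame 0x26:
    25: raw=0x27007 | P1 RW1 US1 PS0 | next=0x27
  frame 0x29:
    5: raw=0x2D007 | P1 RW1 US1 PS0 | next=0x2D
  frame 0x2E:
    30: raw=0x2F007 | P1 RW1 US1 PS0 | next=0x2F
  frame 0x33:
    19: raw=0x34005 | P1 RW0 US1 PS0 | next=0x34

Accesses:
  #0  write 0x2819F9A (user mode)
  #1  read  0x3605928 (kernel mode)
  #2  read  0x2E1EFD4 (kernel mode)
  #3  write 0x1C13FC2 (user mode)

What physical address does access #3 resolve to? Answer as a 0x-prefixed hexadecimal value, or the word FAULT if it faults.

Per-access translation:
#0 VA=0x2819F9A (w,user):
  L0: frame=0x25 idx=20 entry=0x26007 [P=1 RW=1 US=1 PS=0]
  L1: frame=0x26 idx=25 entry=0x27007 [P=1 RW=1 US=1 PS=0]
  → PA=0x27F9A  (2 entries read)
#1 VA=0x3605928 (r,kernel):
  L0: frame=0x25 idx=27 entry=0x29007 [P=1 RW=1 US=1 PS=0]
  L1: frame=0x29 idx=5 entry=0x2D007 [P=1 RW=1 US=1 PS=0]
  → PA=0x2D928  (2 entries read)
#2 VA=0x2E1EFD4 (r,kernel):
  L0: frame=0x25 idx=23 entry=0x2E007 [P=1 RW=1 US=1 PS=0]
  L1: frame=0x2E idx=30 entry=0x2F007 [P=1 RW=1 US=1 PS=0]
  → PA=0x2FFD4  (2 entries read)
#3 VA=0x1C13FC2 (w,user):
  L0: frame=0x25 idx=14 entry=0x33007 [P=1 RW=1 US=1 PS=0]
  L1: frame=0x33 idx=19 entry=0x34005 [P=1 RW=0 US=1 PS=0]
  ⇒ fault: PROTECTION_VIOLATION  — 2 lookups

Access #3 PA: FAULT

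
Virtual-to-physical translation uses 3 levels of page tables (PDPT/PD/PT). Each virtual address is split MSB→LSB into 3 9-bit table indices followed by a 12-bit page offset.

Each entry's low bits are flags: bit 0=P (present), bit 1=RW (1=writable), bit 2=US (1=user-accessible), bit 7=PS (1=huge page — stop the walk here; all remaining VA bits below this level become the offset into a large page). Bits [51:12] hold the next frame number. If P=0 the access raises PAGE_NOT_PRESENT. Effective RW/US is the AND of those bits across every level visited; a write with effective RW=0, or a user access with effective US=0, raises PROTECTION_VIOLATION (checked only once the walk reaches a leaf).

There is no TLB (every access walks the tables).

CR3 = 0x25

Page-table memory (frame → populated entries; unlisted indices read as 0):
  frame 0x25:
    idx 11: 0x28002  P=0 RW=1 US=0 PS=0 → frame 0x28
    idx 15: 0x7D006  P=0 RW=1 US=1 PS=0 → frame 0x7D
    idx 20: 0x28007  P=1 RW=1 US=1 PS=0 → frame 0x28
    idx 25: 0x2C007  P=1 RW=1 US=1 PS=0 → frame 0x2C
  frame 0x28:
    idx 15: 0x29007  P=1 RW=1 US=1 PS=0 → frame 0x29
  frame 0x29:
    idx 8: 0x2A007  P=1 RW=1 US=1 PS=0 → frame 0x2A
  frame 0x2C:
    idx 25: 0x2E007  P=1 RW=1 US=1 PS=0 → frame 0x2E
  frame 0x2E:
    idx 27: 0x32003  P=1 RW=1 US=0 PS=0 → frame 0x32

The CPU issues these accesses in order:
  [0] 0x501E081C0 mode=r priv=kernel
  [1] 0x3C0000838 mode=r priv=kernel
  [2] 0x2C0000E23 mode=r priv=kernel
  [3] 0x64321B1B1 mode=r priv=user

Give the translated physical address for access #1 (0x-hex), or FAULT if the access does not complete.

Walk each access:
#0 VA=0x501E081C0 (r,kernel):
  L0 @0x25[20] → 0x28007  P=1,RW=1,US=1,PS=0
  L1 @0x28[15] → 0x29007  P=1,RW=1,US=1,PS=0
  L2 @0x29[8] → 0x2A007  P=1,RW=1,US=1,PS=0
  → PA=0x2A1C0  (3 entries read)
#1 VA=0x3C0000838 (r,kernel):
  L0 @0x25[15] → 0x7D006  P=0,RW=1,US=1,PS=0
  ⇒ fault: PAGE_NOT_PRESENT  — 1 lookups
#2 VA=0x2C0000E23 (r,kernel):
  L0 @0x25[11] → 0x28002  P=0,RW=1,US=0,PS=0
  ⇒ fault: PAGE_NOT_PRESENT  — 1 lookups
#3 VA=0x64321B1B1 (r,user):
  L0 @0x25[25] → 0x2C007  P=1,RW=1,US=1,PS=0
  L1 @0x2C[25] → 0x2E007  P=1,RW=1,US=1,PS=0
  L2 @0x2E[27] → 0x32003  P=1,RW=1,US=0,PS=0
  ⇒ fault: PROTECTION_VIOLATION  — 3 lookups

Access #1 PA: FAULT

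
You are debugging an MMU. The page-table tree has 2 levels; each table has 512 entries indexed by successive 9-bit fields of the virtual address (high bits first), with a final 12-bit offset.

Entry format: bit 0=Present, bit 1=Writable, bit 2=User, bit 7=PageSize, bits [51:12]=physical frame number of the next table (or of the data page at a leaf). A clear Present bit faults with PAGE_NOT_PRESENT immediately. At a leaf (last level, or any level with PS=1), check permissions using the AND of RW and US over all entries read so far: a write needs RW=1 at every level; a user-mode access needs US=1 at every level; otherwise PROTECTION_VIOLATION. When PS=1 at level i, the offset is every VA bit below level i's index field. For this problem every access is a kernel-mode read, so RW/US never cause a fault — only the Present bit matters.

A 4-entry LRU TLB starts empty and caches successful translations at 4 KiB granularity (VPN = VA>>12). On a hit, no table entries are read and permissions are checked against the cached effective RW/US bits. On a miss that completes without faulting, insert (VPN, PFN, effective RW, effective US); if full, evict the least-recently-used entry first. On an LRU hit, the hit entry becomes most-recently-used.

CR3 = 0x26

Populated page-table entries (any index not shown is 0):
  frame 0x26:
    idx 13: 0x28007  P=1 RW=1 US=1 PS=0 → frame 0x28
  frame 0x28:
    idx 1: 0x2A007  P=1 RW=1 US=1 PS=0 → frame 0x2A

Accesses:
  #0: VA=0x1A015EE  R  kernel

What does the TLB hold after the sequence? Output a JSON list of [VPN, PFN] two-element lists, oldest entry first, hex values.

Walk each access:
#0 VA=0x1A015EE (r,kernel):
  L0 @0x26[13] → 0x28007  P=1,RW=1,US=1,PS=0
  L1 @0x28[1] → 0x2A007  P=1,RW=1,US=1,PS=0
  ✓ 0x2A5EE  — 2 lookups

TLB: [["0x1A01", "0x2A"]]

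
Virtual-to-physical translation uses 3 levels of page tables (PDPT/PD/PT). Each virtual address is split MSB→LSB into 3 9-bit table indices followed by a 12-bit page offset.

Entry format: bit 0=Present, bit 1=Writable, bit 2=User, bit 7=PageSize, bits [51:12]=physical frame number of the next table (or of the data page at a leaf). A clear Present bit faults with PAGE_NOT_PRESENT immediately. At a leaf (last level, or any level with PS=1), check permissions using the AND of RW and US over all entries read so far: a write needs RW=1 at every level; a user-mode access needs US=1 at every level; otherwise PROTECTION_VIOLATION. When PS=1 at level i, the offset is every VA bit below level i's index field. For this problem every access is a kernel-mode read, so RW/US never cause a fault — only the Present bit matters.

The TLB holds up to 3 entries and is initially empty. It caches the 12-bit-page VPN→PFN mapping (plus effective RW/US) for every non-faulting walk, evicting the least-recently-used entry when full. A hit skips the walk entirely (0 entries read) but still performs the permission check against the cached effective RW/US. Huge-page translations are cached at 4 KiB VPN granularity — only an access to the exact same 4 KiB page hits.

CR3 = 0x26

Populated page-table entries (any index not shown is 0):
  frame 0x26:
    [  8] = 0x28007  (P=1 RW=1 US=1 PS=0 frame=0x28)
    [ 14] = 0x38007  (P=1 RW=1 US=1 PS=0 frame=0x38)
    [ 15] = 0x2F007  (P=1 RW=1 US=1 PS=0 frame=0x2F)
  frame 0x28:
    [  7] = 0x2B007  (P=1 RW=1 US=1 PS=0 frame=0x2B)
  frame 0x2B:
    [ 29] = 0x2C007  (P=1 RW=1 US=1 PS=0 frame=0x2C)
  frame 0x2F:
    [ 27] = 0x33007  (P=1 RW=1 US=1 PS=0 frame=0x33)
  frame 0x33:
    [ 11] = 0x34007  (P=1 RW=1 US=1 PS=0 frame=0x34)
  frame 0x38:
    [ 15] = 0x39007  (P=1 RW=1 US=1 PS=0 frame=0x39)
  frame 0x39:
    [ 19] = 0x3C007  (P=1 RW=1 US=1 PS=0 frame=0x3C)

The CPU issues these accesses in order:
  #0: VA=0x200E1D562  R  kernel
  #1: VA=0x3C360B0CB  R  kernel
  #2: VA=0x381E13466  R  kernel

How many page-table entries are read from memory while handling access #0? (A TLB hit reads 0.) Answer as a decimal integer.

Walk each access:
#0 VA=0x200E1D562 (r,kernel):
  L0: frame=0x26 idx=8 entry=0x28007 [P=1 RW=1 US=1 PS=0]
  L1: frame=0x28 idx=7 entry=0x2B007 [P=1 RW=1 US=1 PS=0]
  L2: frame=0x2B idx=29 entry=0x2C007 [P=1 RW=1 US=1 PS=0]
  ⇒ phys 0x2C562  [3 reads]
#1 VA=0x3C360B0CB (r,kernel):
  L0: frame=0x26 idx=15 entry=0x2F007 [P=1 RW=1 US=1 PS=0]
  L1: frame=0x2F idx=27 entry=0x33007 [P=1 RW=1 US=1 PS=0]
  L2: frame=0x33 idx=11 entry=0x34007 [P=1 RW=1 US=1 PS=0]
  ⇒ phys 0x340CB  [3 reads]
#2 VA=0x381E13466 (r,kernel):
  L0: frame=0x26 idx=14 entry=0x38007 [P=1 RW=1 US=1 PS=0]
  L1: frame=0x38 idx=15 entry=0x39007 [P=1 RW=1 US=1 PS=0]
  L2: frame=0x39 idx=19 entry=0x3C007 [P=1 RW=1 US=1 PS=0]
  ⇒ phys 0x3C466  [3 reads]

Entries read for #0: 3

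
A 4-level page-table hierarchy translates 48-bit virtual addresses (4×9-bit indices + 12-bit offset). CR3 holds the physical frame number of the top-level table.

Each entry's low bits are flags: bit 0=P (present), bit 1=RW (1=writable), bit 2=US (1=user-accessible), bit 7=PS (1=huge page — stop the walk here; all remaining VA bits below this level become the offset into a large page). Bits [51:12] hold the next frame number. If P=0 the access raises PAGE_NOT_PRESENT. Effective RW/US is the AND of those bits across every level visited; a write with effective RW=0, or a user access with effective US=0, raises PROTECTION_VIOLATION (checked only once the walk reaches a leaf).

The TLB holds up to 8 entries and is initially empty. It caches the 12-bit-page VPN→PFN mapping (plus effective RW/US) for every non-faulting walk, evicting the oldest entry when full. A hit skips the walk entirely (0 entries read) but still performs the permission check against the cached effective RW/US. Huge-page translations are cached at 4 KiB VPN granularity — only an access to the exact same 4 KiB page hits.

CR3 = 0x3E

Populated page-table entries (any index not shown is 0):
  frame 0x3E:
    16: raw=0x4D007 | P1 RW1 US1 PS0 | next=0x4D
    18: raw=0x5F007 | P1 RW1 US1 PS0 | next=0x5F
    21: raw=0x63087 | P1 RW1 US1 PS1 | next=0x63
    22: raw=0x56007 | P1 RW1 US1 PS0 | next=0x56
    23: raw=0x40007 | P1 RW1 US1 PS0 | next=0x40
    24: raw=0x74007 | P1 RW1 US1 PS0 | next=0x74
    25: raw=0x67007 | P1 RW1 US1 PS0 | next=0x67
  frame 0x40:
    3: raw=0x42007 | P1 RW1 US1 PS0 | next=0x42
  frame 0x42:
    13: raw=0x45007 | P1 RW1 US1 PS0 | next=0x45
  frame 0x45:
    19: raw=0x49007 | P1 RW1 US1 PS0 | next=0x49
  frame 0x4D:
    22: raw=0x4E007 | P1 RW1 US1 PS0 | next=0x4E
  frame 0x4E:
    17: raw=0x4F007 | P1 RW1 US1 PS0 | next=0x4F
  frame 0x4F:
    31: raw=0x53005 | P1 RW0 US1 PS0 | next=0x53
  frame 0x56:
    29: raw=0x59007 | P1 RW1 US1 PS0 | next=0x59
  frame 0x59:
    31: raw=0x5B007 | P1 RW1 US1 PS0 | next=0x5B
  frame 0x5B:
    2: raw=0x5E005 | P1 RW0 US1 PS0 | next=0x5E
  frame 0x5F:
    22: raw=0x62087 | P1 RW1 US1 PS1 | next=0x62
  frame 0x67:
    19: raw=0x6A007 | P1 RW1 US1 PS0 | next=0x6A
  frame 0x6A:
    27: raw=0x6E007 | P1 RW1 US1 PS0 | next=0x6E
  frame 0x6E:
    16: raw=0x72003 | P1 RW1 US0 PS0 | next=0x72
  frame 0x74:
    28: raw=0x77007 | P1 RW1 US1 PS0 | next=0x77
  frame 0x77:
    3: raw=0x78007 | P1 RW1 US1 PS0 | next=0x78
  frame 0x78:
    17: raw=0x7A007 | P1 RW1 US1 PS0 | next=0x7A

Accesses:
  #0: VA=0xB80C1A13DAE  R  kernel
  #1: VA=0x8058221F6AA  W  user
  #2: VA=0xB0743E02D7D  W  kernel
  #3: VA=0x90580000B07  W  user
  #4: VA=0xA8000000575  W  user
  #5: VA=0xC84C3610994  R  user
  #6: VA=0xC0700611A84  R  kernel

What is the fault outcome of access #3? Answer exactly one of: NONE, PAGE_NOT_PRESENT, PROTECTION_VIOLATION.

Per-access translation:
#0 VA=0xB80C1A13DAE (r,kernel):
  lvl0: tbl 0x3E, slot 23 ⇒ 0x40007 (P1/RW1/US1/PS0)
  lvl1: tbl 0x40, slot 3 ⇒ 0x42007 (P1/RW1/US1/PS0)
  lvl2: tbl 0x42, slot 13 ⇒ 0x45007 (P1/RW1/US1/PS0)
  lvl3: tbl 0x45, slot 19 ⇒ 0x49007 (P1/RW1/US1/PS0)
  → PA=0x49DAE  (4 entries read)
#1 VA=0x8058221F6AA (w,user):
  lvl0: tbl 0x3E, slot 16 ⇒ 0x4D007 (P1/RW1/US1/PS0)
  lvl1: tbl 0x4D, slot 22 ⇒ 0x4E007 (P1/RW1/US1/PS0)
  lvl2: tbl 0x4E, slot 17 ⇒ 0x4F007 (P1/RW1/US1/PS0)
  lvl3: tbl 0x4F, slot 31 ⇒ 0x53005 (P1/RW0/US1/PS0)
  ⇒ fault: PROTECTION_VIOLATION  — 4 lookups
#2 VA=0xB0743E02D7D (w,kernel):
  lvl0: tbl 0x3E, slot 22 ⇒ 0x56007 (P1/RW1/US1/PS0)
  lvl1: tbl 0x56, slot 29 ⇒ 0x59007 (P1/RW1/US1/PS0)
  lvl2: tbl 0x59, slot 31 ⇒ 0x5B007 (P1/RW1/US1/PS0)
  lvl3: tbl 0x5B, slot 2 ⇒ 0x5E005 (P1/RW0/US1/PS0)
  ⇒ fault: PROTECTION_VIOLATION  — 4 lookups
#3 VA=0x90580000B07 (w,user):
  lvl0: tbl 0x3E, slot 18 ⇒ 0x5F007 (P1/RW1/US1/PS0)
  lvl1: tbl 0x5F, slot 22 ⇒ 0x62087 (P1/RW1/US1/PS1)
  → PA=0x62B07 (huge @L1)  (2 entries read)
#4 VA=0xA8000000575 (w,user):
  lvl0: tbl 0x3E, slot 21 ⇒ 0x63087 (P1/RW1/US1/PS1)
  → PA=0x63575 (huge @L0)  (1 entries read)
#5 VA=0xC84C3610994 (r,user):
  lvl0: tbl 0x3E, slot 25 ⇒ 0x67007 (P1/RW1/US1/PS0)
  lvl1: tbl 0x67, slot 19 ⇒ 0x6A007 (P1/RW1/US1/PS0)
  lvl2: tbl 0x6A, slot 27 ⇒ 0x6E007 (P1/RW1/US1/PS0)
  lvl3: tbl 0x6E, slot 16 ⇒ 0x72003 (P1/RW1/US0/PS0)
  ⇒ fault: PROTECTION_VIOLATION  — 4 lookups
#6 VA=0xC0700611A84 (r,kernel):
  lvl0: tbl 0x3E, slot 24 ⇒ 0x74007 (P1/RW1/US1/PS0)
  lvl1: tbl 0x74, slot 28 ⇒ 0x77007 (P1/RW1/US1/PS0)
  lvl2: tbl 0x77, slot 3 ⇒ 0x78007 (P1/RW1/US1/PS0)
  lvl3: tbl 0x78, slot 17 ⇒ 0x7A007 (P1/RW1/US1/PS0)
  → PA=0x7AA84  (4 entries read)

Access #3 fault: NONE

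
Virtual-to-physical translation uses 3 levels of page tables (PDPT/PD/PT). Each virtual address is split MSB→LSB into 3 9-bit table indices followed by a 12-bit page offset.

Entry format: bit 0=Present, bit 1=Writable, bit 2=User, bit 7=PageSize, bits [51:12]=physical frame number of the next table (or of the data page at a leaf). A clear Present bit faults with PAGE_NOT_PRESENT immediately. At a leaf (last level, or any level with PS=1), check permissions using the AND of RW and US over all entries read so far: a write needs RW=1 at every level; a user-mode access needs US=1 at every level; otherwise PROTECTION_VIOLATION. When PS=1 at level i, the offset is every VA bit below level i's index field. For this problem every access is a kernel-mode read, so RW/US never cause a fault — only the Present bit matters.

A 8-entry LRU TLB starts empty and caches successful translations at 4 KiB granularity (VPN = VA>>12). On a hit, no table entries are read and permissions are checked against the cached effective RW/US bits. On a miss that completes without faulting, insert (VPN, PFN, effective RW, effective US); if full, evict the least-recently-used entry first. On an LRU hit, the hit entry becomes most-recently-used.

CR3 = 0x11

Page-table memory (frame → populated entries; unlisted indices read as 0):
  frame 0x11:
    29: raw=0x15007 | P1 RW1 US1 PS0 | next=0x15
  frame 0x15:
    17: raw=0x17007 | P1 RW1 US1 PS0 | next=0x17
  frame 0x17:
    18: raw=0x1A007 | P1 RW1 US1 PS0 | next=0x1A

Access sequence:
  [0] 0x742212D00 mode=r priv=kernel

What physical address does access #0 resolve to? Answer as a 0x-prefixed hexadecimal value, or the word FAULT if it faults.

Per-access translation:
#0 VA=0x742212D00 (r,kernel):
  lvl0: tbl 0x11, slot 29 ⇒ 0x15007 (P1/RW1/US1/PS0)
  lvl1: tbl 0x15, slot 17 ⇒ 0x17007 (P1/RW1/US1/PS0)
  lvl2: tbl 0x17, slot 18 ⇒ 0x1A007 (P1/RW1/US1/PS0)
  ⇒ phys 0x1AD00  [3 reads]

Access #0 PA: 0x1AD00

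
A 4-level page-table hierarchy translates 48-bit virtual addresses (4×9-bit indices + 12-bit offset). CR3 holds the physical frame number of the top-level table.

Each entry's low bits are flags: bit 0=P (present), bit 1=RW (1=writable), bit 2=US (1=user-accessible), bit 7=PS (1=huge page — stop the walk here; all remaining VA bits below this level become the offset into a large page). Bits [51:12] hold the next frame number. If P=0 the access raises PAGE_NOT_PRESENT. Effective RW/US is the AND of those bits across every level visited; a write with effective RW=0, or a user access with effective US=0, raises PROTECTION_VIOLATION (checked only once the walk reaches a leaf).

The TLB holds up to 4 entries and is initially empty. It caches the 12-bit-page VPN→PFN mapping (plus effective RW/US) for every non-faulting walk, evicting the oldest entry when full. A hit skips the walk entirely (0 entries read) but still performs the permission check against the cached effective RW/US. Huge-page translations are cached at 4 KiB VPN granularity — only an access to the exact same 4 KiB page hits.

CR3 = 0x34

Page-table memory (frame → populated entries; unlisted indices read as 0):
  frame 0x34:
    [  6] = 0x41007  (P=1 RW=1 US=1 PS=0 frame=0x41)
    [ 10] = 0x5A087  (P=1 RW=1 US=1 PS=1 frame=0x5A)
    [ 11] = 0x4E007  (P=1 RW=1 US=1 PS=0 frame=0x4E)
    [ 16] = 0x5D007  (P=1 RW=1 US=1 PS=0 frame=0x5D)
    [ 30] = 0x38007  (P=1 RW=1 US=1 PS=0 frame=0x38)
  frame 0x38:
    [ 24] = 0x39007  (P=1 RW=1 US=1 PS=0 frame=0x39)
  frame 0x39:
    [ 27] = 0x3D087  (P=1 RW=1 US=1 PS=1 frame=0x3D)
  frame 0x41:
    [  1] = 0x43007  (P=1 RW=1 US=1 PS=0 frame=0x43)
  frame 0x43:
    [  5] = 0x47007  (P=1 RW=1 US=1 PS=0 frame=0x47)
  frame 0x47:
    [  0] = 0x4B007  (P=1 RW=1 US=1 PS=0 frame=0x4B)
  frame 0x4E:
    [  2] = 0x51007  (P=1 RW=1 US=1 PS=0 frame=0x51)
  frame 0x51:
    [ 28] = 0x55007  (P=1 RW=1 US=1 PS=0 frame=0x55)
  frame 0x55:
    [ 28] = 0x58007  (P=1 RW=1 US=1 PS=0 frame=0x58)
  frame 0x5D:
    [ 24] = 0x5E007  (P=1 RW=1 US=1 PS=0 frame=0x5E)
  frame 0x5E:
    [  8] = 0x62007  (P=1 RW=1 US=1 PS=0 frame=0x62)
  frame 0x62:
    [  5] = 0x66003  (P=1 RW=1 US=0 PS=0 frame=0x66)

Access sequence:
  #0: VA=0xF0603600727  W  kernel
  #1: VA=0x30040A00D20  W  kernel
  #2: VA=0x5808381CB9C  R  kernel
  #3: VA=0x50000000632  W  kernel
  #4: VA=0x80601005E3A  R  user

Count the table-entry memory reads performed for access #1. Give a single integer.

Trace:
#0 VA=0xF0603600727 (w,kernel):
  lvl0: tbl 0x34, slot 30 ⇒ 0x38007 (P1/RW1/US1/PS0)
  lvl1: tbl 0x38, slot 24 ⇒ 0x39007 (P1/RW1/US1/PS0)
  lvl2: tbl 0x39, slot 27 ⇒ 0x3D087 (P1/RW1/US1/PS1)
  ✓ 0x3D727 (huge @L2)  — 3 lookups
#1 VA=0x30040A00D20 (w,kernel):
  lvl0: tbl 0x34, slot 6 ⇒ 0x41007 (P1/RW1/US1/PS0)
  lvl1: tbl 0x41, slot 1 ⇒ 0x43007 (P1/RW1/US1/PS0)
  lvl2: tbl 0x43, slot 5 ⇒ 0x47007 (P1/RW1/US1/PS0)
  lvl3: tbl 0x47, slot 0 ⇒ 0x4B007 (P1/RW1/US1/PS0)
  ✓ 0x4BD20  — 4 lookups
#2 VA=0x5808381CB9C (r,kernel):
  lvl0: tbl 0x34, slot 11 ⇒ 0x4E007 (P1/RW1/US1/PS0)
  lvl1: tbl 0x4E, slot 2 ⇒ 0x51007 (P1/RW1/US1/PS0)
  lvl2: tbl 0x51, slot 28 ⇒ 0x55007 (P1/RW1/US1/PS0)
  lvl3: tbl 0x55, slot 28 ⇒ 0x58007 (P1/RW1/US1/PS0)
  ✓ 0x58B9C  — 4 lookups
#3 VA=0x50000000632 (w,kernel):
  lvl0: tbl 0x34, slot 10 ⇒ 0x5A087 (P1/RW1/US1/PS1)
  ✓ 0x5A632 (huge @L0)  — 1 lookups
#4 VA=0x80601005E3A (r,user):
  lvl0: tbl 0x34, slot 16 ⇒ 0x5D007 (P1/RW1/US1/PS0)
  lvl1: tbl 0x5D, slot 24 ⇒ 0x5E007 (P1/RW1/US1/PS0)
  lvl2: tbl 0x5E, slot 8 ⇒ 0x62007 (P1/RW1/US1/PS0)
  lvl3: tbl 0x62, slot 5 ⇒ 0x66003 (P1/RW1/US0/PS0)
  → PROTECTION_VIOLATION  (4 entries read)

Entries read for #1: 4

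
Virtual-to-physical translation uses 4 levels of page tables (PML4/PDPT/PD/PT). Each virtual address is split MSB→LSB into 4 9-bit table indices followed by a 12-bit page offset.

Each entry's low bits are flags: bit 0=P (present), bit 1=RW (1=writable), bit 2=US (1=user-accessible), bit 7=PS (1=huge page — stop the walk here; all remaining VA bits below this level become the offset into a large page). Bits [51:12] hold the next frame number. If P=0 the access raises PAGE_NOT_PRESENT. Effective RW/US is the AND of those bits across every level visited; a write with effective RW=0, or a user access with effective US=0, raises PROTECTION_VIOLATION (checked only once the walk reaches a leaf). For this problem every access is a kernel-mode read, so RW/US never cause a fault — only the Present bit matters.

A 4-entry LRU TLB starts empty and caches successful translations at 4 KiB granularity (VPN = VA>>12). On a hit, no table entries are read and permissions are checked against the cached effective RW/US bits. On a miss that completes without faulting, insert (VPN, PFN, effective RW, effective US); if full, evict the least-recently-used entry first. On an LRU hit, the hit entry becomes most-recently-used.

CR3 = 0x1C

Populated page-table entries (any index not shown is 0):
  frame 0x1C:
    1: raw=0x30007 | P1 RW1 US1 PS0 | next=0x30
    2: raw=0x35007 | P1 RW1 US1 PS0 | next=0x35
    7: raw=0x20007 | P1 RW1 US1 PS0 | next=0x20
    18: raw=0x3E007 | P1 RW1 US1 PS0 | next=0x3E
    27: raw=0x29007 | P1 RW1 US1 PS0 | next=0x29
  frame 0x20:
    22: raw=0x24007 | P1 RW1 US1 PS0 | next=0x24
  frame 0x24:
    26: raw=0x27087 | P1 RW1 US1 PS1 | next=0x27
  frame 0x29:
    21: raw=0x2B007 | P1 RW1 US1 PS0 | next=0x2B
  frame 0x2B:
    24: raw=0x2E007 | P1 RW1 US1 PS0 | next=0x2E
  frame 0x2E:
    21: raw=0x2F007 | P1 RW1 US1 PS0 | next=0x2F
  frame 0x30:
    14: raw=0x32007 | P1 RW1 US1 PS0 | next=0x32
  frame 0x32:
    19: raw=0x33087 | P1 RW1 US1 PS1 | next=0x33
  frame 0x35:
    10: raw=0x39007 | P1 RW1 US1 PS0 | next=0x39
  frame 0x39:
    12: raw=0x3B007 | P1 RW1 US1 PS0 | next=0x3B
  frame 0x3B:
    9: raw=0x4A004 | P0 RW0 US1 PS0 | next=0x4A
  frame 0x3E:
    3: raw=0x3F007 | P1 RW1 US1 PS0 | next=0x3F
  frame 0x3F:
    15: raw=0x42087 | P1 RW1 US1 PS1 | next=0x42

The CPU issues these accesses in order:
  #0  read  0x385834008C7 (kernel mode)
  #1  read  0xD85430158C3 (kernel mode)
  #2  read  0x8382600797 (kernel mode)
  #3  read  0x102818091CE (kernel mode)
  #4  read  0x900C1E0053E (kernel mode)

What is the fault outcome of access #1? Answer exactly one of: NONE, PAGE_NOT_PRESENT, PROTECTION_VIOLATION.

Per-access translation:
#0 VA=0x385834008C7 (r,kernel):
  lvl0: tbl 0x1C, slot 7 ⇒ 0x20007 (P1/RW1/US1/PS0)
  lvl1: tbl 0x20, slot 22 ⇒ 0x24007 (P1/RW1/US1/PS0)
  lvl2: tbl 0x24, slot 26 ⇒ 0x27087 (P1/RW1/US1/PS1)
  ✓ 0x278C7 (huge @L2)  — 3 lookups
#1 VA=0xD85430158C3 (r,kernel):
  lvl0: tbl 0x1C, slot 27 ⇒ 0x29007 (P1/RW1/US1/PS0)
  lvl1: tbl 0x29, slot 21 ⇒ 0x2B007 (P1/RW1/US1/PS0)
  lvl2: tbl 0x2B, slot 24 ⇒ 0x2E007 (P1/RW1/US1/PS0)
  lvl3: tbl 0x2E, slot 21 ⇒ 0x2F007 (P1/RW1/US1/PS0)
  ✓ 0x2F8C3  — 4 lookups
#2 VA=0x8382600797 (r,kernel):
  lvl0: tbl 0x1C, slot 1 ⇒ 0x30007 (P1/RW1/US1/PS0)
  lvl1: tbl 0x30, slot 14 ⇒ 0x32007 (P1/RW1/US1/PS0)
  lvl2: tbl 0x32, slot 19 ⇒ 0x33087 (P1/RW1/US1/PS1)
  ✓ 0x33797 (huge @L2)  — 3 lookups
#3 VA=0x102818091CE (r,kernel):
  lvl0: tbl 0x1C, slot 2 ⇒ 0x35007 (P1/RW1/US1/PS0)
  lvl1: tbl 0x35, slot 10 ⇒ 0x39007 (P1/RW1/US1/PS0)
  lvl2: tbl 0x39, slot 12 ⇒ 0x3B007 (P1/RW1/US1/PS0)
  lvl3: tbl 0x3B, slot 9 ⇒ 0x4A004 (P0/RW0/US1/PS0)
  → PAGE_NOT_PRESENT  (4 entries read)
#4 VA=0x900C1E0053E (r,kernel):
  lvl0: tbl 0x1C, slot 18 ⇒ 0x3E007 (P1/RW1/US1/PS0)
  lvl1: tbl 0x3E, slot 3 ⇒ 0x3F007 (P1/RW1/US1/PS0)
  lvl2: tbl 0x3F, slot 15 ⇒ 0x42087 (P1/RW1/US1/PS1)
  ✓ 0x4253E (huge @L2)  — 3 lookups

Access #1 fault: NONE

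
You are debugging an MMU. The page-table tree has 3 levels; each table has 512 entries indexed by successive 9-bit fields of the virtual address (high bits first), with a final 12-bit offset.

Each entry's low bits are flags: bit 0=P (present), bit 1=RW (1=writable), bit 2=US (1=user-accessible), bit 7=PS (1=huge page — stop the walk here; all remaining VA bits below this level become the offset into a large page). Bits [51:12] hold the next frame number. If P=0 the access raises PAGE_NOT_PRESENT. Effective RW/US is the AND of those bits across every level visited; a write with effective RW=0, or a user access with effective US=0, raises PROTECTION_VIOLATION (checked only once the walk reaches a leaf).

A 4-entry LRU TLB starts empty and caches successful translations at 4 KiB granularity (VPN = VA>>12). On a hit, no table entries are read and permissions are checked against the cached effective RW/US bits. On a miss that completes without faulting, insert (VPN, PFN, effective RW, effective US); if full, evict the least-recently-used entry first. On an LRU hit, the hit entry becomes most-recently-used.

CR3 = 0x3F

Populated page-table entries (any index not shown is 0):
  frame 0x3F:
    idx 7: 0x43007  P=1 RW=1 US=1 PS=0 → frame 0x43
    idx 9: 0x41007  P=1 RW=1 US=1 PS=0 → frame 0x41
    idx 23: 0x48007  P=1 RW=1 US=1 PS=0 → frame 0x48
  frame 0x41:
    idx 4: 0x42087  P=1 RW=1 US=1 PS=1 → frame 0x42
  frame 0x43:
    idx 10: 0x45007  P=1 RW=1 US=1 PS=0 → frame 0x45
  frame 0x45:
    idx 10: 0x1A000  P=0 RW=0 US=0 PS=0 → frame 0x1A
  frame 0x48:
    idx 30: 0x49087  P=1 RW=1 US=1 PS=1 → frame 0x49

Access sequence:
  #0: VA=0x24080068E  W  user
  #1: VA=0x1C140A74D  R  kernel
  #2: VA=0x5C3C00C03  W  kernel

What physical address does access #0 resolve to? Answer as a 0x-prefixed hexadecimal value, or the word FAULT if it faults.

Trace:
#0 VA=0x24080068E (w,user):
  lvl0: tbl 0x3F, slot 9 ⇒ 0x41007 (P1/RW1/US1/PS0)
  lvl1: tbl 0x41, slot 4 ⇒ 0x42087 (P1/RW1/US1/PS1)
  → PA=0x4268E (huge @L1)  (2 entries read)
#1 VA=0x1C140A74D (r,kernel):
  lvl0: tbl 0x3F, slot 7 ⇒ 0x43007 (P1/RW1/US1/PS0)
  lvl1: tbl 0x43, slot 10 ⇒ 0x45007 (P1/RW1/US1/PS0)
  lvl2: tbl 0x45, slot 10 ⇒ 0x1A000 (P0/RW0/US0/PS0)
  ⇒ fault: PAGE_NOT_PRESENT  — 3 lookups
#2 VA=0x5C3C00C03 (w,kernel):
  lvl0: tbl 0x3F, slot 23 ⇒ 0x48007 (P1/RW1/US1/PS0)
  lvl1: tbl 0x48, slot 30 ⇒ 0x49087 (P1/RW1/US1/PS1)
  → PA=0x49C03 (huge @L1)  (2 entries read)

Access #0 PA: 0x4268E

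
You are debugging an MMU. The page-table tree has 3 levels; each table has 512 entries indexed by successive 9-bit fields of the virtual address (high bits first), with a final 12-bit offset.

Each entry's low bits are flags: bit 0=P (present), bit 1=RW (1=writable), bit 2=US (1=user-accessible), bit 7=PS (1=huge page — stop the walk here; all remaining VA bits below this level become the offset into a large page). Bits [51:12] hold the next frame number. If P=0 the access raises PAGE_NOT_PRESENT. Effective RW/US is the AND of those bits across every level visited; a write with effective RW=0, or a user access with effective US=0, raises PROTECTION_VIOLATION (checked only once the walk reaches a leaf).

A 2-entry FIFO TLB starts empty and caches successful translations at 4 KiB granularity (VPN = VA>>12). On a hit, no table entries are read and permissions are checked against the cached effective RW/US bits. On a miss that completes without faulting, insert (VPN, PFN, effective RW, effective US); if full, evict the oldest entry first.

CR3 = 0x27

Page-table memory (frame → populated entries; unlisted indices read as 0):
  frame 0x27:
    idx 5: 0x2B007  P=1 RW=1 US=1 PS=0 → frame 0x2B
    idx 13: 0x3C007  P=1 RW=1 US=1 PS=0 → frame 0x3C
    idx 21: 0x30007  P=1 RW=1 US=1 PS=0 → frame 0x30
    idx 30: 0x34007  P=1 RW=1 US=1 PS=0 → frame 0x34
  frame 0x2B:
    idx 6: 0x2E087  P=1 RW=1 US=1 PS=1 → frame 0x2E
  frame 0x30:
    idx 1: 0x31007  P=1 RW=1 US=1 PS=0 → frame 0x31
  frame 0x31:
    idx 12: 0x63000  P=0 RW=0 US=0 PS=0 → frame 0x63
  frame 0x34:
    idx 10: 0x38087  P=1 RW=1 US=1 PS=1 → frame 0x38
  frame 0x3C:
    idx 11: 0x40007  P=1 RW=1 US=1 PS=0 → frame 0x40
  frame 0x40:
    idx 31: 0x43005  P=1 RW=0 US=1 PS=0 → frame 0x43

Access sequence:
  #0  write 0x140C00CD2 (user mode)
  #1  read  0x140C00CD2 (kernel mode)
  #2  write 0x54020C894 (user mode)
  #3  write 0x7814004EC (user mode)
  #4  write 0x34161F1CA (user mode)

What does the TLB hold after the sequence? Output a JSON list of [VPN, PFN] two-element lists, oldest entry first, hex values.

Per-access translation:
#0 VA=0x140C00CD2 (w,user):
  L0: frame=0x27 idx=5 entry=0x2B007 [P=1 RW=1 US=1 PS=0]
  L1: frame=0x2B idx=6 entry=0x2E087 [P=1 RW=1 US=1 PS=1]
  ⇒ phys 0x2ECD2 (huge @L1)  [2 reads]
#1 VA=0x140C00CD2 (r,kernel):
  TLB hit vpn=0x140C00 → PA=0x2ECD2
#2 VA=0x54020C894 (w,user):
  L0: frame=0x27 idx=21 entry=0x30007 [P=1 RW=1 US=1 PS=0]
  L1: frame=0x30 idx=1 entry=0x31007 [P=1 RW=1 US=1 PS=0]
  L2: frame=0x31 idx=12 entry=0x63000 [P=0 RW=0 US=0 PS=0]
  → PAGE_NOT_PRESENT  (3 entries read)
#3 VA=0x7814004EC (w,user):
  L0: frame=0x27 idx=30 entry=0x34007 [P=1 RW=1 US=1 PS=0]
  L1: frame=0x34 idx=10 entry=0x38087 [P=1 RW=1 US=1 PS=1]
  ⇒ phys 0x384EC (huge @L1)  [2 reads]
#4 VA=0x34161F1CA (w,user):
  L0: frame=0x27 idx=13 entry=0x3C007 [P=1 RW=1 US=1 PS=0]
  L1: frame=0x3C idx=11 entry=0x40007 [P=1 RW=1 US=1 PS=0]
  L2: frame=0x40 idx=31 entry=0x43005 [P=1 RW=0 US=1 PS=0]
  → PROTECTION_VIOLATION  (3 entries read)

TLB: [["0x140C00", "0x2E"], ["0x781400", "0x38"]]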